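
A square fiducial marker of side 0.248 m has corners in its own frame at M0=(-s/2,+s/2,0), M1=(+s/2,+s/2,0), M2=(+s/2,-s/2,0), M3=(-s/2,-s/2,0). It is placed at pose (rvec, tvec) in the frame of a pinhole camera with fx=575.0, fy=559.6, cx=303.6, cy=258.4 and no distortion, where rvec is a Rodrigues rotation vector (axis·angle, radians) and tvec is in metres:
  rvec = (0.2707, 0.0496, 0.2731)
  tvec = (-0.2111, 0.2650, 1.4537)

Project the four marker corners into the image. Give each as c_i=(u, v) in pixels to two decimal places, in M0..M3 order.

Intrinsics K: fx=575.0, fy=559.6, cx=303.6, cy=258.4
Marker side s = 0.248 m; corners in marker frame (Z=0):
  M0 = (-0.1240, +0.1240, 0)
  M1 = (+0.1240, +0.1240, 0)
  M2 = (+0.1240, -0.1240, 0)
  M3 = (-0.1240, -0.1240, 0)
rvec = (0.2707, 0.0496, 0.2731), |rvec| = θ = 0.38771 rad = 22.214°
Rodrigues: sinθ=0.37807, 1−cosθ=0.07422; R = I + sinθ·[k]× + (1−cosθ)·[k]×²:
    [+0.96196 -0.25968 +0.08487]
    [+0.27294 +0.92699 -0.25728]
    [-0.01186 +0.27066 +0.96260]
t = (-0.2111, 0.2650, 1.4537) m
M0: Pc = R·M0+t = (-0.36258, +0.34610, +1.48873); u = 575.0·(-0.36258)/1.48873 + 303.6 = 163.5579, v = 559.6·(+0.34610)/1.48873 + 258.4 = 388.4965
M1: Pc = R·M1+t = (-0.12402, +0.41379, +1.48579); u = 575.0·(-0.12402)/1.48579 + 303.6 = 255.6053, v = 559.6·(+0.41379)/1.48579 + 258.4 = 414.2481
M2: Pc = R·M2+t = (-0.05962, +0.18390, +1.41867); u = 575.0·(-0.05962)/1.41867 + 303.6 = 279.4367, v = 559.6·(+0.18390)/1.41867 + 258.4 = 330.9393
M3: Pc = R·M3+t = (-0.29818, +0.11621, +1.42161); u = 575.0·(-0.29818)/1.42161 + 303.6 = 182.9938, v = 559.6·(+0.11621)/1.42161 + 258.4 = 304.1442

c0=(163.56, 388.50) c1=(255.61, 414.25) c2=(279.44, 330.94) c3=(182.99, 304.14)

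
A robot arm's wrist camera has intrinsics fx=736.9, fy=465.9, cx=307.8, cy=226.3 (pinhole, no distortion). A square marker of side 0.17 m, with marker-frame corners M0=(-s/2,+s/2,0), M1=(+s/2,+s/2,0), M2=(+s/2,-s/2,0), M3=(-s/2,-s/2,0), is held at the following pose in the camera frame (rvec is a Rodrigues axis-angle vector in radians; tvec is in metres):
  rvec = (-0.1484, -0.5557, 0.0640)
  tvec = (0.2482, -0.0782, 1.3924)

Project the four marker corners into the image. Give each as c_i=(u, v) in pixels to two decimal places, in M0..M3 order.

Intrinsics K: fx=736.9, fy=465.9, cx=307.8, cy=226.3
Marker side s = 0.17 m; corners in marker frame (Z=0):
  M0 = (-0.0850, +0.0850, 0)
  M1 = (+0.0850, +0.0850, 0)
  M2 = (+0.0850, -0.0850, 0)
  M3 = (-0.0850, -0.0850, 0)
rvec = (-0.1484, -0.5557, 0.0640), |rvec| = θ = 0.57872 rad = 33.158°
Rodrigues: sinθ=0.54696, 1−cosθ=0.16284; R = I + sinθ·[k]× + (1−cosθ)·[k]×²:
    [+0.84787 -0.02039 -0.52981]
    [+0.10058 +0.98730 +0.12296]
    [+0.52058 -0.15755 +0.83915]
t = (0.2482, -0.0782, 1.3924) m
M0: Pc = R·M0+t = (+0.17440, -0.00283, +1.33476); u = 736.9·(+0.17440)/1.33476 + 307.8 = 404.0823, v = 465.9·(-0.00283)/1.33476 + 226.3 = 225.3126
M1: Pc = R·M1+t = (+0.31854, +0.01427, +1.42326); u = 736.9·(+0.31854)/1.42326 + 307.8 = 472.7236, v = 465.9·(+0.01427)/1.42326 + 226.3 = 230.9713
M2: Pc = R·M2+t = (+0.32200, -0.15357, +1.45004); u = 736.9·(+0.32200)/1.45004 + 307.8 = 471.4391, v = 465.9·(-0.15357)/1.45004 + 226.3 = 176.9574
M3: Pc = R·M3+t = (+0.17786, -0.17067, +1.36154); u = 736.9·(+0.17786)/1.36154 + 307.8 = 404.0646, v = 465.9·(-0.17067)/1.36154 + 226.3 = 167.8992

c0=(404.08, 225.31) c1=(472.72, 230.97) c2=(471.44, 176.96) c3=(404.06, 167.90)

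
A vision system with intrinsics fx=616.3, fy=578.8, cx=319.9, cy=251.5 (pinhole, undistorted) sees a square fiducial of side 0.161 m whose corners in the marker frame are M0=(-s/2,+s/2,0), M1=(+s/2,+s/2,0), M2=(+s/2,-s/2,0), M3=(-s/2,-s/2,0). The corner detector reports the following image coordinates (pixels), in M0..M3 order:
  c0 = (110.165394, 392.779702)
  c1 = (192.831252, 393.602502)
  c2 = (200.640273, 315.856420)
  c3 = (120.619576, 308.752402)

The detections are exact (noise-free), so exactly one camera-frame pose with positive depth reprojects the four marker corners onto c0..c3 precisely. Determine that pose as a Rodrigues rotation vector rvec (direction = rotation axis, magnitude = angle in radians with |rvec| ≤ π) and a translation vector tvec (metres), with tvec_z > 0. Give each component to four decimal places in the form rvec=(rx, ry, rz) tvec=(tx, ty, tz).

Intrinsics K: fx=616.3, fy=578.8, cx=319.9, cy=251.5
Marker side s = 0.161 m; corners in marker frame (Z=0):
  M0 = (-0.0805, +0.0805, 0)
  M1 = (+0.0805, +0.0805, 0)
  M2 = (+0.0805, -0.0805, 0)
  M3 = (-0.0805, -0.0805, 0)
Detected image corners:
  c0 = (110.165394, 392.779702) px
  c1 = (192.831252, 393.602502) px
  c2 = (200.640273, 315.856420) px
  c3 = (120.619576, 308.752402) px
Planar DLT: solve 8×8 A·h = b for H (H[2,2]=1):
  H  [+581.53865 -79.33940 +157.72092]
  H  [+197.52905 +449.77088 +352.34719]
  H  [+0.48953 -0.14702 +1.00000]
B = K⁻¹H; ‖b₁‖=0.855322, ‖b₂‖=0.855322; λ = 2/(‖b₁‖+‖b₂‖) = 1.169150, sign → tz>0 ⇒ λ=+1.169150
r₁ = λ·B[:,0] = (+0.80613,+0.15031,+0.57233); r₂ = λ·B[:,1] = (-0.06129,+0.98321,-0.17189)
r₃ = r₁×r₂ = (-0.58856,+0.10349,+0.80180); SVD([r₁ r₂ r₃]) → R = UVᵀ:
  R  [+0.80613 -0.06129 -0.58856]
  R  [+0.15031 +0.98321 +0.10349]
  R  [+0.57233 -0.17189 +0.80180]
t = (-0.30766, +0.20371, +1.16915) m
tr R = 2.591136; θ = arccos((tr R − 1)/2) = 0.650852 rad = 37.291°
axis k = ((R−Rᵀ)₃₂, (R−Rᵀ)₁₃, (R−Rᵀ)₂₁) / (2 sinθ) = (-0.227265, -0.958049, +0.174624)
rvec = θ·k = (-0.147916, -0.623547, +0.113654)

rvec=(-0.1479, -0.6235, 0.1137) tvec=(-0.3077, 0.2037, 1.1691)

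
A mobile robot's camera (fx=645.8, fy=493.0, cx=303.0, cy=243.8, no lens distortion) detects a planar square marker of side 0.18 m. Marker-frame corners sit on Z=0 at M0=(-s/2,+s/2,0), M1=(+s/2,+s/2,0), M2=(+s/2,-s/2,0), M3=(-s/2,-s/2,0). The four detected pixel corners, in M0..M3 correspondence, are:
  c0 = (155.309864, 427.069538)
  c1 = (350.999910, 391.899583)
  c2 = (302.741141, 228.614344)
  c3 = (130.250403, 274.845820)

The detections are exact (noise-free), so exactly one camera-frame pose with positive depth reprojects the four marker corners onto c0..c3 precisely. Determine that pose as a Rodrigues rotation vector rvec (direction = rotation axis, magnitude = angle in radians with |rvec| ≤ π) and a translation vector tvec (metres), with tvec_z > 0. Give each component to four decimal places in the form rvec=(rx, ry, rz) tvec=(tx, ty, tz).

rvec=(-0.2940, 0.3547, -0.2695) tvec=(-0.0630, 0.0936, 0.5522)

Intrinsics K: fx=645.8, fy=493.0, cx=303.0, cy=243.8
Marker side s = 0.18 m; corners in marker frame (Z=0):
  M0 = (-0.0900, +0.0900, 0)
  M1 = (+0.0900, +0.0900, 0)
  M2 = (+0.0900, -0.0900, 0)
  M3 = (-0.0900, -0.0900, 0)
Detected image corners:
  c0 = (155.309864, 427.069538) px
  c1 = (350.999910, 391.899583) px
  c2 = (302.741141, 228.614344) px
  c3 = (130.250403, 274.845820) px
Planar DLT: solve 8×8 A·h = b for H (H[2,2]=1):
  H  [+891.94071 +61.47084 +229.35595]
  H  [-407.04609 +679.15373 +327.39713]
  H  [-0.54232 -0.59212 +1.00000]
B = K⁻¹H; ‖b₁‖=1.811082, ‖b₂‖=1.811082; λ = 2/(‖b₁‖+‖b₂‖) = 0.552156, sign → tz>0 ⇒ λ=+0.552156
r₁ = λ·B[:,0] = (+0.90310,-0.30781,-0.29944); r₂ = λ·B[:,1] = (+0.20595,+0.92233,-0.32694)
r₃ = r₁×r₂ = (+0.37682,+0.23359,+0.89635); SVD([r₁ r₂ r₃]) → R = UVᵀ:
  R  [+0.90310 +0.20595 +0.37682]
  R  [-0.30781 +0.92233 +0.23359]
  R  [-0.29944 -0.32694 +0.89635]
t = (-0.06297, +0.09363, +0.55216) m
tr R = 2.721777; θ = arccos((tr R − 1)/2) = 0.533783 rad = 30.584°
axis k = ((R−Rᵀ)₃₂, (R−Rᵀ)₁₃, (R−Rᵀ)₂₁) / (2 sinθ) = (-0.550848, +0.664575, -0.504882)
rvec = θ·k = (-0.294033, +0.354739, -0.269498)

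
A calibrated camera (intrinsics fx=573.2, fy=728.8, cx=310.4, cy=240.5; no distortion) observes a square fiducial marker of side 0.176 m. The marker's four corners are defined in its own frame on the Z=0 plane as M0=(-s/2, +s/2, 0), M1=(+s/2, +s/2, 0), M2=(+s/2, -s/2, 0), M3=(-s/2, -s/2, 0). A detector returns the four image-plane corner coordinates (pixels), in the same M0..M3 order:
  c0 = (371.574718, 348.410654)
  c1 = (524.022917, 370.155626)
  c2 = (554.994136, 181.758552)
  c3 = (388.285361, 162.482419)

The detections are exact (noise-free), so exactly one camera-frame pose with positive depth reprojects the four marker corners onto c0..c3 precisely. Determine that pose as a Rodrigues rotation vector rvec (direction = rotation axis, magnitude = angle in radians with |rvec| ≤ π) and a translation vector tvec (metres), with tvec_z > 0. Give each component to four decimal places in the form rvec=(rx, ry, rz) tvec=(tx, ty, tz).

rvec=(0.3154, 0.0978, 0.0864) tvec=(0.1656, 0.0256, 0.6417)

Intrinsics K: fx=573.2, fy=728.8, cx=310.4, cy=240.5
Marker side s = 0.176 m; corners in marker frame (Z=0):
  M0 = (-0.0880, +0.0880, 0)
  M1 = (+0.0880, +0.0880, 0)
  M2 = (+0.0880, -0.0880, 0)
  M3 = (-0.0880, -0.0880, 0)
Detected image corners:
  c0 = (371.574718, 348.410654) px
  c1 = (524.022917, 370.155626) px
  c2 = (554.994136, 181.758552) px
  c3 = (388.285361, 162.482419) px
Planar DLT: solve 8×8 A·h = b for H (H[2,2]=1):
  H  [+845.88612 +89.59604 +458.30462]
  H  [+82.69948 +1193.15461 +269.60918]
  H  [-0.12849 +0.48855 +1.00000]
B = K⁻¹H; ‖b₁‖=1.558452, ‖b₂‖=1.558452; λ = 2/(‖b₁‖+‖b₂‖) = 0.641662, sign → tz>0 ⇒ λ=+0.641662
r₁ = λ·B[:,0] = (+0.99156,+0.10002,-0.08245); r₂ = λ·B[:,1] = (-0.06946,+0.94705,+0.31349)
r₃ = r₁×r₂ = (+0.10943,-0.30512,+0.94601); SVD([r₁ r₂ r₃]) → R = UVᵀ:
  R  [+0.99156 -0.06946 +0.10943]
  R  [+0.10002 +0.94705 -0.30512]
  R  [-0.08245 +0.31349 +0.94601]
t = (+0.16557, +0.02563, +0.64166) m
tr R = 2.884619; θ = arccos((tr R − 1)/2) = 0.341332 rad = 19.557°
axis k = ((R−Rᵀ)₃₂, (R−Rᵀ)₁₃, (R−Rᵀ)₂₁) / (2 sinθ) = (+0.923997, +0.286608, +0.253151)
rvec = θ·k = (+0.315390, +0.097828, +0.086409)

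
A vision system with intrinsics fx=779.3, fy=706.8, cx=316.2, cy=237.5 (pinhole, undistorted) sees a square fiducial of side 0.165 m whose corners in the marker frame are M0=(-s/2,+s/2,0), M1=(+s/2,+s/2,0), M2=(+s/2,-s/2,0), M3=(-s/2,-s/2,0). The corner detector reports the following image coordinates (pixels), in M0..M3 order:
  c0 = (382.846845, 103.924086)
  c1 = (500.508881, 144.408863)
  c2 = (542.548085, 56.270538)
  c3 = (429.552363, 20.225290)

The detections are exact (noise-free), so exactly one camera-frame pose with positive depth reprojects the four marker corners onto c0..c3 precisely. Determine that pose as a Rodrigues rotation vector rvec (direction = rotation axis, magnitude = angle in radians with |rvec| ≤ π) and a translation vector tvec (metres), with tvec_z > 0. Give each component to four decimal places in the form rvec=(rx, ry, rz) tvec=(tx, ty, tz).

Intrinsics K: fx=779.3, fy=706.8, cx=316.2, cy=237.5
Marker side s = 0.165 m; corners in marker frame (Z=0):
  M0 = (-0.0825, +0.0825, 0)
  M1 = (+0.0825, +0.0825, 0)
  M2 = (+0.0825, -0.0825, 0)
  M3 = (-0.0825, -0.0825, 0)
Detected image corners:
  c0 = (382.846845, 103.924086) px
  c1 = (500.508881, 144.408863) px
  c2 = (542.548085, 56.270538) px
  c3 = (429.552363, 20.225290) px
Planar DLT: solve 8×8 A·h = b for H (H[2,2]=1):
  H  [+617.83352 -413.94833 +463.60718]
  H  [+217.42335 +495.17181 +79.82586]
  H  [-0.17411 -0.31221 +1.00000]
B = K⁻¹H; ‖b₁‖=0.953893, ‖b₂‖=0.953893; λ = 2/(‖b₁‖+‖b₂‖) = 1.048336, sign → tz>0 ⇒ λ=+1.048336
r₁ = λ·B[:,0] = (+0.90519,+0.38382,-0.18253); r₂ = λ·B[:,1] = (-0.42405,+0.84443,-0.32730)
r₃ = r₁×r₂ = (+0.02851,+0.37367,+0.92712); SVD([r₁ r₂ r₃]) → R = UVᵀ:
  R  [+0.90519 -0.42405 +0.02851]
  R  [+0.38382 +0.84443 +0.37367]
  R  [-0.18253 -0.32730 +0.92712]
t = (+0.19830, -0.23386, +1.04834) m
tr R = 2.676737; θ = arccos((tr R − 1)/2) = 0.576513 rad = 33.032°
axis k = ((R−Rᵀ)₃₂, (R−Rᵀ)₁₃, (R−Rᵀ)₂₁) / (2 sinθ) = (-0.642967, +0.193577, +0.741027)
rvec = θ·k = (-0.370679, +0.111600, +0.427212)

rvec=(-0.3707, 0.1116, 0.4272) tvec=(0.1983, -0.2339, 1.0483)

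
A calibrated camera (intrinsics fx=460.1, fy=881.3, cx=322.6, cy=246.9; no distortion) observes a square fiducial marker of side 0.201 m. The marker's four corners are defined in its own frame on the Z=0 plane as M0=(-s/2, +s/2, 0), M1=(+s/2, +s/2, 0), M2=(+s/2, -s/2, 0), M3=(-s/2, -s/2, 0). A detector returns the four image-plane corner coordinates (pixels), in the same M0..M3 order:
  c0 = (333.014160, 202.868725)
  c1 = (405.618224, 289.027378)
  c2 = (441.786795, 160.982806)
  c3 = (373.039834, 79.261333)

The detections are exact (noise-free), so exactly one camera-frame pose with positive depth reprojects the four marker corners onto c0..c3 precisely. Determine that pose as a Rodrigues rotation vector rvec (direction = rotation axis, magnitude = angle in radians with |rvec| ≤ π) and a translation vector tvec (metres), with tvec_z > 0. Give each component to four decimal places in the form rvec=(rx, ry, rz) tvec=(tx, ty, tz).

Intrinsics K: fx=460.1, fy=881.3, cx=322.6, cy=246.9
Marker side s = 0.201 m; corners in marker frame (Z=0):
  M0 = (-0.1005, +0.1005, 0)
  M1 = (+0.1005, +0.1005, 0)
  M2 = (+0.1005, -0.1005, 0)
  M3 = (-0.1005, -0.1005, 0)
Detected image corners:
  c0 = (333.014160, 202.868725) px
  c1 = (405.618224, 289.027378) px
  c2 = (441.786795, 160.982806) px
  c3 = (373.039834, 79.261333) px
Planar DLT: solve 8×8 A·h = b for H (H[2,2]=1):
  H  [+352.98433 -294.10565 +388.89508]
  H  [+418.07919 +576.72022 +181.35023]
  H  [+0.00418 -0.26926 +1.00000]
B = K⁻¹H; ‖b₁‖=0.898911, ‖b₂‖=0.898911; λ = 2/(‖b₁‖+‖b₂‖) = 1.112457, sign → tz>0 ⇒ λ=+1.112457
r₁ = λ·B[:,0] = (+0.85020,+0.52643,+0.00465); r₂ = λ·B[:,1] = (-0.50108,+0.81191,-0.29954)
r₃ = r₁×r₂ = (-0.16147,+0.25234,+0.95407); SVD([r₁ r₂ r₃]) → R = UVᵀ:
  R  [+0.85020 -0.50108 -0.16147]
  R  [+0.52643 +0.81191 +0.25234]
  R  [+0.00465 -0.29954 +0.95407]
t = (+0.16029, -0.08274, +1.11246) m
tr R = 2.616182; θ = arccos((tr R − 1)/2) = 0.629893 rad = 36.090°
axis k = ((R−Rᵀ)₃₂, (R−Rᵀ)₁₃, (R−Rᵀ)₂₁) / (2 sinθ) = (-0.468445, -0.141005, +0.872168)
rvec = θ·k = (-0.295070, -0.088818, +0.549372)

rvec=(-0.2951, -0.0888, 0.5494) tvec=(0.1603, -0.0827, 1.1125)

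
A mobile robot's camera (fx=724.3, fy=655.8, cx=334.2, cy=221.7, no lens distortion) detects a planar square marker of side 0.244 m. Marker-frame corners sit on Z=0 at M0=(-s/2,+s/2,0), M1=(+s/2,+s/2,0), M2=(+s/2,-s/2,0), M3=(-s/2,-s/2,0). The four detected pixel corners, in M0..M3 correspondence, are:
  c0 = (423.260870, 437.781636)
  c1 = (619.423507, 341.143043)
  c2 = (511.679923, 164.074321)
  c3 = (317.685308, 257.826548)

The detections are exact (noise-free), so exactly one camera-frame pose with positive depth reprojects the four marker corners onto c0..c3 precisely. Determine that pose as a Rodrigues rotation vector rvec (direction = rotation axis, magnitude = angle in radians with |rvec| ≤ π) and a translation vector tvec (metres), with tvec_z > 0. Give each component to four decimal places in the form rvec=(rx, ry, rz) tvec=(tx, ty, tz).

rvec=(-0.0557, -0.0130, -0.4898) tvec=(0.1469, 0.0941, 0.7951)

Intrinsics K: fx=724.3, fy=655.8, cx=334.2, cy=221.7
Marker side s = 0.244 m; corners in marker frame (Z=0):
  M0 = (-0.1220, +0.1220, 0)
  M1 = (+0.1220, +0.1220, 0)
  M2 = (+0.1220, -0.1220, 0)
  M3 = (-0.1220, -0.1220, 0)
Detected image corners:
  c0 = (423.260870, 437.781636) px
  c1 = (619.423507, 341.143043) px
  c2 = (511.679923, 164.074321) px
  c3 = (317.685308, 257.826548) px
Planar DLT: solve 8×8 A·h = b for H (H[2,2]=1):
  H  [+814.67917 +407.51364 +467.98720]
  H  [-380.34239 +712.57440 +299.32818]
  H  [+0.03250 -0.06332 +1.00000]
B = K⁻¹H; ‖b₁‖=1.257739, ‖b₂‖=1.257739; λ = 2/(‖b₁‖+‖b₂‖) = 0.795078, sign → tz>0 ⇒ λ=+0.795078
r₁ = λ·B[:,0] = (+0.88237,-0.46985,+0.02584); r₂ = λ·B[:,1] = (+0.47056,+0.88093,-0.05034)
r₃ = r₁×r₂ = (+0.00089,+0.05658,+0.99840); SVD([r₁ r₂ r₃]) → R = UVᵀ:
  R  [+0.88237 +0.47056 +0.00089]
  R  [-0.46985 +0.88093 +0.05658]
  R  [+0.02584 -0.05034 +0.99840]
t = (+0.14686, +0.09411, +0.79508) m
tr R = 2.761692; θ = arccos((tr R − 1)/2) = 0.493150 rad = 28.255°
axis k = ((R−Rᵀ)₃₂, (R−Rᵀ)₁₃, (R−Rᵀ)₂₁) / (2 sinθ) = (-0.112930, -0.026353, -0.993253)
rvec = θ·k = (-0.055691, -0.012996, -0.489823)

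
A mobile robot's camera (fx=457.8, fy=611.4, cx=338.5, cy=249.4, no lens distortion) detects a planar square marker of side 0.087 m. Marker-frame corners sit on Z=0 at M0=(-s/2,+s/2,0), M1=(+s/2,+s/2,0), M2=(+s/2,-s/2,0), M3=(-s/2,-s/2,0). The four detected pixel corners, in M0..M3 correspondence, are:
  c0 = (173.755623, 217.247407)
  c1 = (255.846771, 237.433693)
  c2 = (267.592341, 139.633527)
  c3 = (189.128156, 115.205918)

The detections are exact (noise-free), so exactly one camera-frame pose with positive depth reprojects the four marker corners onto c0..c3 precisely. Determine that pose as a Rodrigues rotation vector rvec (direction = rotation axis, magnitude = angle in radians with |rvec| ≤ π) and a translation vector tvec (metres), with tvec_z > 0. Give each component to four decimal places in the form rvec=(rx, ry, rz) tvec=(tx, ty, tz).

Intrinsics K: fx=457.8, fy=611.4, cx=338.5, cy=249.4
Marker side s = 0.087 m; corners in marker frame (Z=0):
  M0 = (-0.0435, +0.0435, 0)
  M1 = (+0.0435, +0.0435, 0)
  M2 = (+0.0435, -0.0435, 0)
  M3 = (-0.0435, -0.0435, 0)
Detected image corners:
  c0 = (173.755623, 217.247407) px
  c1 = (255.846771, 237.433693) px
  c2 = (267.592341, 139.633527) px
  c3 = (189.128156, 115.205918) px
Planar DLT: solve 8×8 A·h = b for H (H[2,2]=1):
  H  [+1051.28525 -248.61587 +222.72089]
  H  [+360.06354 +1073.21575 +176.74744]
  H  [+0.58189 -0.42103 +1.00000]
B = K⁻¹H; ‖b₁‖=1.986112, ‖b₂‖=1.986112; λ = 2/(‖b₁‖+‖b₂‖) = 0.503496, sign → tz>0 ⇒ λ=+0.503496
r₁ = λ·B[:,0] = (+0.93959,+0.17701,+0.29298); r₂ = λ·B[:,1] = (-0.11669,+0.97028,-0.21199)
r₃ = r₁×r₂ = (-0.32179,+0.16499,+0.93232); SVD([r₁ r₂ r₃]) → R = UVᵀ:
  R  [+0.93959 -0.11669 -0.32179]
  R  [+0.17701 +0.97028 +0.16499]
  R  [+0.29298 -0.21199 +0.93232]
t = (-0.12734, -0.05983, +0.50350) m
tr R = 2.842195; θ = arccos((tr R − 1)/2) = 0.399906 rad = 22.913°
axis k = ((R−Rᵀ)₃₂, (R−Rᵀ)₁₃, (R−Rᵀ)₂₁) / (2 sinθ) = (-0.484140, -0.789523, +0.377176)
rvec = θ·k = (-0.193611, -0.315735, +0.150835)

rvec=(-0.1936, -0.3157, 0.1508) tvec=(-0.1273, -0.0598, 0.5035)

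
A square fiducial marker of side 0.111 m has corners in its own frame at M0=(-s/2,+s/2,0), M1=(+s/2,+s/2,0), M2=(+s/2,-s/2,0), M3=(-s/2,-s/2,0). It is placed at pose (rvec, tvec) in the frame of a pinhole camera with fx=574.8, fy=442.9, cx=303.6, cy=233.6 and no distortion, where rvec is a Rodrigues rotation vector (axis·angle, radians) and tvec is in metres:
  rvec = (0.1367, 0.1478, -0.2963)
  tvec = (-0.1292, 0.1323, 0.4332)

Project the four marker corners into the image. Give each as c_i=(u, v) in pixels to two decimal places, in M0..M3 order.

c0=(92.11, 431.49) c1=(223.37, 407.90) c2=(175.17, 301.63) c3=(42.19, 330.35)

Intrinsics K: fx=574.8, fy=442.9, cx=303.6, cy=233.6
Marker side s = 0.111 m; corners in marker frame (Z=0):
  M0 = (-0.0555, +0.0555, 0)
  M1 = (+0.0555, +0.0555, 0)
  M2 = (+0.0555, -0.0555, 0)
  M3 = (-0.0555, -0.0555, 0)
rvec = (0.1367, 0.1478, -0.2963), |rvec| = θ = 0.35823 rad = 20.525°
Rodrigues: sinθ=0.35061, 1−cosθ=0.06348; R = I + sinθ·[k]× + (1−cosθ)·[k]×²:
    [+0.94576 +0.30000 +0.12462]
    [-0.28001 +0.94733 -0.15546]
    [-0.16470 +0.11213 +0.97995]
t = (-0.1292, 0.1323, 0.4332) m
M0: Pc = R·M0+t = (-0.16504, +0.20042, +0.44856); u = 574.8·(-0.16504)/0.44856 + 303.6 = 92.1139, v = 442.9·(+0.20042)/0.44856 + 233.6 = 431.4865
M1: Pc = R·M1+t = (-0.06006, +0.16934, +0.43028); u = 574.8·(-0.06006)/0.43028 + 303.6 = 223.3676, v = 442.9·(+0.16934)/0.43028 + 233.6 = 407.9016
M2: Pc = R·M2+t = (-0.09336, +0.06418, +0.41784); u = 574.8·(-0.09336)/0.41784 + 303.6 = 175.1685, v = 442.9·(+0.06418)/0.41784 + 233.6 = 301.6329
M3: Pc = R·M3+t = (-0.19834, +0.09526, +0.43612); u = 574.8·(-0.19834)/0.43612 + 303.6 = 42.1893, v = 442.9·(+0.09526)/0.43612 + 233.6 = 330.3455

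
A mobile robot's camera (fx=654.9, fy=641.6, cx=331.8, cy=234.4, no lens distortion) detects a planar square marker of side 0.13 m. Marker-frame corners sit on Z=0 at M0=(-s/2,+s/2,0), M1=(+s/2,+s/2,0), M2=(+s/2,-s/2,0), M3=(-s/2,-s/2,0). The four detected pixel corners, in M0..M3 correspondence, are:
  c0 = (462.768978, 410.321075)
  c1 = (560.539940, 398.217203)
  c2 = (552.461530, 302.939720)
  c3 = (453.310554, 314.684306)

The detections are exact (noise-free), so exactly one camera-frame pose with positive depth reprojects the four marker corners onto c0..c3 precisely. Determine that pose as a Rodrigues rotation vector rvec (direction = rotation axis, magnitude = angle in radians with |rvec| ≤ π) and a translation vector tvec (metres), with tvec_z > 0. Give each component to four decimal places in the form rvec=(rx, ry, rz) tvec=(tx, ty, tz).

Intrinsics K: fx=654.9, fy=641.6, cx=331.8, cy=234.4
Marker side s = 0.13 m; corners in marker frame (Z=0):
  M0 = (-0.0650, +0.0650, 0)
  M1 = (+0.0650, +0.0650, 0)
  M2 = (+0.0650, -0.0650, 0)
  M3 = (-0.0650, -0.0650, 0)
Detected image corners:
  c0 = (462.768978, 410.321075) px
  c1 = (560.539940, 398.217203) px
  c2 = (552.461530, 302.939720) px
  c3 = (453.310554, 314.684306) px
Planar DLT: solve 8×8 A·h = b for H (H[2,2]=1):
  H  [+778.63807 +120.23058 +507.43416]
  H  [-76.77596 +771.38986 +356.84720]
  H  [+0.04195 +0.10408 +1.00000]
B = K⁻¹H; ‖b₁‖=1.176212, ‖b₂‖=1.176212; λ = 2/(‖b₁‖+‖b₂‖) = 0.850187, sign → tz>0 ⇒ λ=+0.850187
r₁ = λ·B[:,0] = (+0.99275,-0.11477,+0.03567); r₂ = λ·B[:,1] = (+0.11125,+0.98985,+0.08849)
r₃ = r₁×r₂ = (-0.04546,-0.08388,+0.99544); SVD([r₁ r₂ r₃]) → R = UVᵀ:
  R  [+0.99275 +0.11125 -0.04546]
  R  [-0.11477 +0.98985 -0.08388]
  R  [+0.03567 +0.08849 +0.99544]
t = (+0.22801, +0.16226, +0.85019) m
tr R = 2.978036; θ = arccos((tr R − 1)/2) = 0.148340 rad = 8.499°
axis k = ((R−Rᵀ)₃₂, (R−Rᵀ)₁₃, (R−Rᵀ)₂₁) / (2 sinθ) = (+0.583105, -0.274466, -0.764629)
rvec = θ·k = (+0.086498, -0.040714, -0.113425)

rvec=(0.0865, -0.0407, -0.1134) tvec=(0.2280, 0.1623, 0.8502)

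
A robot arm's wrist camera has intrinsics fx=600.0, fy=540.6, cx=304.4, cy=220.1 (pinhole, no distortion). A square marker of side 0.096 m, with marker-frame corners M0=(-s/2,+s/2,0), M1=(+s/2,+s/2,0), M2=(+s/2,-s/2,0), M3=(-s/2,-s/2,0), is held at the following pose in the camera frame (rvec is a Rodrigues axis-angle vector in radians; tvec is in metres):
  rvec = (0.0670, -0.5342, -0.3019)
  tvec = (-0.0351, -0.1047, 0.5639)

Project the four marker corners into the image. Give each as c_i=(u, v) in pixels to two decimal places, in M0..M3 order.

Intrinsics K: fx=600.0, fy=540.6, cx=304.4, cy=220.1
Marker side s = 0.096 m; corners in marker frame (Z=0):
  M0 = (-0.0480, +0.0480, 0)
  M1 = (+0.0480, +0.0480, 0)
  M2 = (+0.0480, -0.0480, 0)
  M3 = (-0.0480, -0.0480, 0)
rvec = (0.0670, -0.5342, -0.3019), |rvec| = θ = 0.61725 rad = 35.366°
Rodrigues: sinθ=0.57880, 1−cosθ=0.18453; R = I + sinθ·[k]× + (1−cosθ)·[k]×²:
    [+0.81765 +0.26576 -0.51072]
    [-0.30043 +0.95368 +0.01528]
    [+0.49112 +0.14094 +0.85961]
t = (-0.0351, -0.1047, 0.5639) m
M0: Pc = R·M0+t = (-0.06159, -0.04450, +0.54709); u = 600.0·(-0.06159)/0.54709 + 304.4 = 236.8529, v = 540.6·(-0.04450)/0.54709 + 220.1 = 176.1252
M1: Pc = R·M1+t = (+0.01690, -0.07334, +0.59424); u = 600.0·(+0.01690)/0.59424 + 304.4 = 321.4672, v = 540.6·(-0.07334)/0.59424 + 220.1 = 153.3767
M2: Pc = R·M2+t = (-0.00861, -0.16490, +0.58071); u = 600.0·(-0.00861)/0.58071 + 304.4 = 295.5047, v = 540.6·(-0.16490)/0.58071 + 220.1 = 66.5921
M3: Pc = R·M3+t = (-0.08710, -0.13606, +0.53356); u = 600.0·(-0.08710)/0.53356 + 304.4 = 206.4507, v = 540.6·(-0.13606)/0.53356 + 220.1 = 82.2488

c0=(236.85, 176.13) c1=(321.47, 153.38) c2=(295.50, 66.59) c3=(206.45, 82.25)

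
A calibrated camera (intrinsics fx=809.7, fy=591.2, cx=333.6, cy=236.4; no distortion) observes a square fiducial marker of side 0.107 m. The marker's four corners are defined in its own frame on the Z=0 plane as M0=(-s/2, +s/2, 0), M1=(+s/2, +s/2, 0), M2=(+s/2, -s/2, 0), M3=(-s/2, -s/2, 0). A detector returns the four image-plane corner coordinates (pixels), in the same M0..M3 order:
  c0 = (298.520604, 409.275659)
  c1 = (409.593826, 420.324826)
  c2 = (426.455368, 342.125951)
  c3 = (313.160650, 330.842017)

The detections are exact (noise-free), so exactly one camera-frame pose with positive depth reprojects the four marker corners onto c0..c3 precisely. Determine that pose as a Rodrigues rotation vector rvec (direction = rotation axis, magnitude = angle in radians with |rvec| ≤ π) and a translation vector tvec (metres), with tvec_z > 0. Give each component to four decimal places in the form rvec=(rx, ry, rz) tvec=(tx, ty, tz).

rvec=(0.1421, 0.0084, 0.1356) tvec=(0.0267, 0.1807, 0.7652)

Intrinsics K: fx=809.7, fy=591.2, cx=333.6, cy=236.4
Marker side s = 0.107 m; corners in marker frame (Z=0):
  M0 = (-0.0535, +0.0535, 0)
  M1 = (+0.0535, +0.0535, 0)
  M2 = (+0.0535, -0.0535, 0)
  M3 = (-0.0535, -0.0535, 0)
Detected image corners:
  c0 = (298.520604, 409.275659) px
  c1 = (409.593826, 420.324826) px
  c2 = (426.455368, 342.125951) px
  c3 = (313.160650, 330.842017) px
Planar DLT: solve 8×8 A·h = b for H (H[2,2]=1):
  H  [+1048.92315 -80.14137 +361.85933]
  H  [+104.94903 +801.53102 +376.03077]
  H  [+0.00160 +0.18529 +1.00000]
B = K⁻¹H; ‖b₁‖=1.306816, ‖b₂‖=1.306816; λ = 2/(‖b₁‖+‖b₂‖) = 0.765219, sign → tz>0 ⇒ λ=+0.765219
r₁ = λ·B[:,0] = (+0.99080,+0.13535,+0.00122); r₂ = λ·B[:,1] = (-0.13416,+0.98076,+0.14179)
r₃ = r₁×r₂ = (+0.01799,-0.14065,+0.98990); SVD([r₁ r₂ r₃]) → R = UVᵀ:
  R  [+0.99080 -0.13416 +0.01799]
  R  [+0.13535 +0.98076 -0.14065]
  R  [+0.00122 +0.14179 +0.98990]
t = (+0.02671, +0.18073, +0.76522) m
tr R = 2.961457; θ = arccos((tr R − 1)/2) = 0.196641 rad = 11.267°
axis k = ((R−Rᵀ)₃₂, (R−Rᵀ)₁₃, (R−Rᵀ)₂₁) / (2 sinθ) = (+0.722804, +0.042922, +0.689719)
rvec = θ·k = (+0.142133, +0.008440, +0.135627)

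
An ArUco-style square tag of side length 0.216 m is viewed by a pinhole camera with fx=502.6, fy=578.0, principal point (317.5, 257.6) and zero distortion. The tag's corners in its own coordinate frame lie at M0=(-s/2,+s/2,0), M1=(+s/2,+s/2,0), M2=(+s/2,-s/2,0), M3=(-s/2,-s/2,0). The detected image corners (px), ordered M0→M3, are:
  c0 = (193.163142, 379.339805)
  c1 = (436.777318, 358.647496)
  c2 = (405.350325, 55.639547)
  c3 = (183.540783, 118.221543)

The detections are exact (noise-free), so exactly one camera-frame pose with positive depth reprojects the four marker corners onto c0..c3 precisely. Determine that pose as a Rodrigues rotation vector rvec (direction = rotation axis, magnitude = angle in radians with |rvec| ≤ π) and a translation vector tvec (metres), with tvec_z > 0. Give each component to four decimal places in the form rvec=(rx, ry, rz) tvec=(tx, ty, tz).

rvec=(-0.1452, 0.3384, -0.1096) tvec=(-0.0195, -0.0252, 0.4343)

Intrinsics K: fx=502.6, fy=578.0, cx=317.5, cy=257.6
Marker side s = 0.216 m; corners in marker frame (Z=0):
  M0 = (-0.1080, +0.1080, 0)
  M1 = (+0.1080, +0.1080, 0)
  M2 = (+0.1080, -0.1080, 0)
  M3 = (-0.1080, -0.1080, 0)
Detected image corners:
  c0 = (193.163142, 379.339805) px
  c1 = (436.777318, 358.647496) px
  c2 = (405.350325, 55.639547) px
  c3 = (183.540783, 118.221543) px
Planar DLT: solve 8×8 A·h = b for H (H[2,2]=1):
  H  [+849.29016 -21.26203 +294.97623]
  H  [-365.75381 +1214.10797 +224.01976]
  H  [-0.74193 -0.36835 +1.00000]
B = K⁻¹H; ‖b₁‖=2.302343, ‖b₂‖=2.302343; λ = 2/(‖b₁‖+‖b₂‖) = 0.434340, sign → tz>0 ⇒ λ=+0.434340
r₁ = λ·B[:,0] = (+0.93751,-0.13123,-0.32225); r₂ = λ·B[:,1] = (+0.08269,+0.98365,-0.15999)
r₃ = r₁×r₂ = (+0.33798,+0.12334,+0.93304); SVD([r₁ r₂ r₃]) → R = UVᵀ:
  R  [+0.93751 +0.08269 +0.33798]
  R  [-0.13123 +0.98365 +0.12334]
  R  [-0.32225 -0.15999 +0.93304]
t = (-0.01946, -0.02523, +0.43434) m
tr R = 2.854201; θ = arccos((tr R − 1)/2) = 0.384195 rad = 22.013°
axis k = ((R−Rᵀ)₃₂, (R−Rᵀ)₁₃, (R−Rᵀ)₂₁) / (2 sinθ) = (-0.377968, +0.880740, -0.285372)
rvec = θ·k = (-0.145213, +0.338376, -0.109638)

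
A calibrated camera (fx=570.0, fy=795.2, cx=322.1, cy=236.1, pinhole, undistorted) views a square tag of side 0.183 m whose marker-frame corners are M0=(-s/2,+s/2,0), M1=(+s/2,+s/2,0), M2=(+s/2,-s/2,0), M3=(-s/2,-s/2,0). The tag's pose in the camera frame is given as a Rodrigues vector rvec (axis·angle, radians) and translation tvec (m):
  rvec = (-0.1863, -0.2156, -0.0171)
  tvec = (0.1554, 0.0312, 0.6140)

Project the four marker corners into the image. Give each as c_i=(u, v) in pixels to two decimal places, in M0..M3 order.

c0=(390.56, 402.41) c1=(551.36, 392.56) c2=(533.71, 164.65) c3=(380.55, 159.33)

Intrinsics K: fx=570.0, fy=795.2, cx=322.1, cy=236.1
Marker side s = 0.183 m; corners in marker frame (Z=0):
  M0 = (-0.0915, +0.0915, 0)
  M1 = (+0.0915, +0.0915, 0)
  M2 = (+0.0915, -0.0915, 0)
  M3 = (-0.0915, -0.0915, 0)
rvec = (-0.1863, -0.2156, -0.0171), |rvec| = θ = 0.28545 rad = 16.355°
Rodrigues: sinθ=0.28159, 1−cosθ=0.04047; R = I + sinθ·[k]× + (1−cosθ)·[k]×²:
    [+0.97677 +0.03682 -0.21110]
    [+0.00308 +0.98262 +0.18561]
    [+0.21427 -0.18195 +0.95968]
t = (0.1554, 0.0312, 0.6140) m
M0: Pc = R·M0+t = (+0.06939, +0.12083, +0.57775); u = 570.0·(+0.06939)/0.57775 + 322.1 = 390.5637, v = 795.2·(+0.12083)/0.57775 + 236.1 = 402.4054
M1: Pc = R·M1+t = (+0.24814, +0.12139, +0.61696); u = 570.0·(+0.24814)/0.61696 + 322.1 = 551.3568, v = 795.2·(+0.12139)/0.61696 + 236.1 = 392.5620
M2: Pc = R·M2+t = (+0.24141, -0.05843, +0.65025); u = 570.0·(+0.24141)/0.65025 + 322.1 = 533.7118, v = 795.2·(-0.05843)/0.65025 + 236.1 = 164.6481
M3: Pc = R·M3+t = (+0.06266, -0.05899, +0.61104); u = 570.0·(+0.06266)/0.61104 + 322.1 = 380.5483, v = 795.2·(-0.05899)/0.61104 + 236.1 = 159.3299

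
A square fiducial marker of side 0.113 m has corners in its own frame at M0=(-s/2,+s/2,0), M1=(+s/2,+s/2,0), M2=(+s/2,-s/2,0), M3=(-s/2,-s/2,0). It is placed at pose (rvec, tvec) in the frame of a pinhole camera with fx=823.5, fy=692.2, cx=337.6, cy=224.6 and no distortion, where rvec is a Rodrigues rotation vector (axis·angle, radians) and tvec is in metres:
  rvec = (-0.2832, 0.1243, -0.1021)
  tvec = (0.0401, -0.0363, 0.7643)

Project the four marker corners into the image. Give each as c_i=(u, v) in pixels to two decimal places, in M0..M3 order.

c0=(325.60, 246.91) c1=(449.18, 234.87) c2=(434.59, 137.96) c3=(316.28, 151.01)

Intrinsics K: fx=823.5, fy=692.2, cx=337.6, cy=224.6
Marker side s = 0.113 m; corners in marker frame (Z=0):
  M0 = (-0.0565, +0.0565, 0)
  M1 = (+0.0565, +0.0565, 0)
  M2 = (+0.0565, -0.0565, 0)
  M3 = (-0.0565, -0.0565, 0)
rvec = (-0.2832, 0.1243, -0.1021), |rvec| = θ = 0.32569 rad = 18.661°
Rodrigues: sinθ=0.31997, 1−cosθ=0.05257; R = I + sinθ·[k]× + (1−cosθ)·[k]×²:
    [+0.98718 +0.08286 +0.13644]
    [-0.11775 +0.95509 +0.27193]
    [-0.10778 -0.28451 +0.95259]
t = (0.0401, -0.0363, 0.7643) m
M0: Pc = R·M0+t = (-0.01099, +0.02432, +0.75432); u = 823.5·(-0.01099)/0.75432 + 337.6 = 325.5977, v = 692.2·(+0.02432)/0.75432 + 224.6 = 246.9130
M1: Pc = R·M1+t = (+0.10056, +0.01101, +0.74214); u = 823.5·(+0.10056)/0.74214 + 337.6 = 449.1816, v = 692.2·(+0.01101)/0.74214 + 224.6 = 234.8687
M2: Pc = R·M2+t = (+0.09119, -0.09692, +0.77428); u = 823.5·(+0.09119)/0.77428 + 337.6 = 434.5904, v = 692.2·(-0.09692)/0.77428 + 224.6 = 137.9591
M3: Pc = R·M3+t = (-0.02036, -0.08361, +0.78646); u = 823.5·(-0.02036)/0.78646 + 337.6 = 316.2844, v = 692.2·(-0.08361)/0.78646 + 224.6 = 151.0119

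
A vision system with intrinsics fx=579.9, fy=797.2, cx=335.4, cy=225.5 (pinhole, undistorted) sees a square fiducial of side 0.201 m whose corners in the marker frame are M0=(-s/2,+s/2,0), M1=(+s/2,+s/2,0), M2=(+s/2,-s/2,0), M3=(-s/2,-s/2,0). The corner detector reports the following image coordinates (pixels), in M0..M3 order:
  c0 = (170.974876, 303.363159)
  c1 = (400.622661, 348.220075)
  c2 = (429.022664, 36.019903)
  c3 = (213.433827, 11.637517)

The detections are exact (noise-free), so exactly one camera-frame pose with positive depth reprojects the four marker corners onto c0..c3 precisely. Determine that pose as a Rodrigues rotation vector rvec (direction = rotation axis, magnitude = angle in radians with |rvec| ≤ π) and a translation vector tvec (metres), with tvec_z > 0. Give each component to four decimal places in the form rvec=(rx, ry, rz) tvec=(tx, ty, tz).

Intrinsics K: fx=579.9, fy=797.2, cx=335.4, cy=225.5
Marker side s = 0.201 m; corners in marker frame (Z=0):
  M0 = (-0.1005, +0.1005, 0)
  M1 = (+0.1005, +0.1005, 0)
  M2 = (+0.1005, -0.1005, 0)
  M3 = (-0.1005, -0.1005, 0)
Detected image corners:
  c0 = (170.974876, 303.363159) px
  c1 = (400.622661, 348.220075) px
  c2 = (429.022664, 36.019903) px
  c3 = (213.433827, 11.637517) px
Planar DLT: solve 8×8 A·h = b for H (H[2,2]=1):
  H  [+1016.46942 -286.96170 +300.84643]
  H  [+118.65863 +1437.63164 +168.81333]
  H  [-0.29592 -0.36129 +1.00000]
B = K⁻¹H; ‖b₁‖=1.960451, ‖b₂‖=1.960451; λ = 2/(‖b₁‖+‖b₂‖) = 0.510087, sign → tz>0 ⇒ λ=+0.510087
r₁ = λ·B[:,0] = (+0.98140,+0.11862,-0.15094); r₂ = λ·B[:,1] = (-0.14583,+0.97199,-0.18429)
r₃ = r₁×r₂ = (+0.12486,+0.20287,+0.97121); SVD([r₁ r₂ r₃]) → R = UVᵀ:
  R  [+0.98140 -0.14583 +0.12486]
  R  [+0.11862 +0.97199 +0.20287]
  R  [-0.15094 -0.18429 +0.97121]
t = (-0.03039, -0.03627, +0.51009) m
tr R = 2.924607; θ = arccos((tr R − 1)/2) = 0.275449 rad = 15.782°
axis k = ((R−Rᵀ)₃₂, (R−Rᵀ)₁₃, (R−Rᵀ)₂₁) / (2 sinθ) = (-0.711746, +0.507022, +0.486154)
rvec = θ·k = (-0.196049, +0.139658, +0.133910)

rvec=(-0.1960, 0.1397, 0.1339) tvec=(-0.0304, -0.0363, 0.5101)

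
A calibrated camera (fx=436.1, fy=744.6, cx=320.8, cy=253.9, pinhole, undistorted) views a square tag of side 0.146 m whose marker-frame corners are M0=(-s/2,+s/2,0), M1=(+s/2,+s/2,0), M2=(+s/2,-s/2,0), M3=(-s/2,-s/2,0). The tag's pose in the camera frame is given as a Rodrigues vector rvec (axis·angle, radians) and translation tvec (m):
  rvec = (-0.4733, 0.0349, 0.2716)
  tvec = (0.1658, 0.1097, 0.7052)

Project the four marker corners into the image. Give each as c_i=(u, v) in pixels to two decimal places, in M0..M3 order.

Intrinsics K: fx=436.1, fy=744.6, cx=320.8, cy=253.9
Marker side s = 0.146 m; corners in marker frame (Z=0):
  M0 = (-0.0730, +0.0730, 0)
  M1 = (+0.0730, +0.0730, 0)
  M2 = (+0.0730, -0.0730, 0)
  M3 = (-0.0730, -0.0730, 0)
rvec = (-0.4733, 0.0349, 0.2716), |rvec| = θ = 0.54681 rad = 31.330°
Rodrigues: sinθ=0.51996, 1−cosθ=0.14581; R = I + sinθ·[k]× + (1−cosθ)·[k]×²:
    [+0.96343 -0.26632 -0.02950]
    [+0.25021 +0.85478 +0.45469]
    [-0.09588 -0.44544 +0.89016]
t = (0.1658, 0.1097, 0.7052) m
M0: Pc = R·M0+t = (+0.07603, +0.15383, +0.67968); u = 436.1·(+0.07603)/0.67968 + 320.8 = 369.5813, v = 744.6·(+0.15383)/0.67968 + 253.9 = 422.4269
M1: Pc = R·M1+t = (+0.21669, +0.19036, +0.66568); u = 436.1·(+0.21669)/0.66568 + 320.8 = 462.7564, v = 744.6·(+0.19036)/0.66568 + 253.9 = 466.8321
M2: Pc = R·M2+t = (+0.25557, +0.06557, +0.73072); u = 436.1·(+0.25557)/0.73072 + 320.8 = 473.3280, v = 744.6·(+0.06557)/0.73072 + 253.9 = 320.7118
M3: Pc = R·M3+t = (+0.11491, +0.02904, +0.74472); u = 436.1·(+0.11491)/0.74472 + 320.8 = 388.0909, v = 744.6·(+0.02904)/0.74472 + 253.9 = 282.9309

c0=(369.58, 422.43) c1=(462.76, 466.83) c2=(473.33, 320.71) c3=(388.09, 282.93)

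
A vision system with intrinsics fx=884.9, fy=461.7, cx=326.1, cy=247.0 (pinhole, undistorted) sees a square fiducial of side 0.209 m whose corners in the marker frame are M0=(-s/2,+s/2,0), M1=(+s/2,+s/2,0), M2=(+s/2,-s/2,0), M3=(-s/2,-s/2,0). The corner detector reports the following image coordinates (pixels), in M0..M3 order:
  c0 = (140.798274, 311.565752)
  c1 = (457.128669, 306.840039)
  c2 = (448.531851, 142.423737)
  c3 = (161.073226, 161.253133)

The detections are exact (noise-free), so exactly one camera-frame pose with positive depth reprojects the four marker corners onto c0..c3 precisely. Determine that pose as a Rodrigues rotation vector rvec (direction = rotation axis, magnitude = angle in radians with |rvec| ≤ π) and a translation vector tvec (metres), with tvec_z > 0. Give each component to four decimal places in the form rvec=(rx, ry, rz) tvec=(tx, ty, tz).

Intrinsics K: fx=884.9, fy=461.7, cx=326.1, cy=247.0
Marker side s = 0.209 m; corners in marker frame (Z=0):
  M0 = (-0.1045, +0.1045, 0)
  M1 = (+0.1045, +0.1045, 0)
  M2 = (+0.1045, -0.1045, 0)
  M3 = (-0.1045, -0.1045, 0)
Detected image corners:
  c0 = (140.798274, 311.565752) px
  c1 = (457.128669, 306.840039) px
  c2 = (448.531851, 142.423737) px
  c3 = (161.073226, 161.253133) px
Planar DLT: solve 8×8 A·h = b for H (H[2,2]=1):
  H  [+1301.10776 -172.13028 +294.71028]
  H  [-164.89923 +643.75441 +226.96989]
  H  [-0.46374 -0.46655 +1.00000]
B = K⁻¹H; ‖b₁‖=1.708983, ‖b₂‖=1.708983; λ = 2/(‖b₁‖+‖b₂‖) = 0.585143, sign → tz>0 ⇒ λ=+0.585143
r₁ = λ·B[:,0] = (+0.96036,-0.06382,-0.27136); r₂ = λ·B[:,1] = (-0.01322,+0.96192,-0.27300)
r₃ = r₁×r₂ = (+0.27845,+0.26577,+0.92295); SVD([r₁ r₂ r₃]) → R = UVᵀ:
  R  [+0.96036 -0.01322 +0.27845]
  R  [-0.06382 +0.96192 +0.26577]
  R  [-0.27136 -0.27300 +0.92295]
t = (-0.02076, -0.02539, +0.58514) m
tr R = 2.845234; θ = arccos((tr R − 1)/2) = 0.395986 rad = 22.688°
axis k = ((R−Rᵀ)₃₂, (R−Rᵀ)₁₃, (R−Rᵀ)₂₁) / (2 sinθ) = (-0.698396, +0.712700, -0.065594)
rvec = θ·k = (-0.276555, +0.282219, -0.025974)

rvec=(-0.2766, 0.2822, -0.0260) tvec=(-0.0208, -0.0254, 0.5851)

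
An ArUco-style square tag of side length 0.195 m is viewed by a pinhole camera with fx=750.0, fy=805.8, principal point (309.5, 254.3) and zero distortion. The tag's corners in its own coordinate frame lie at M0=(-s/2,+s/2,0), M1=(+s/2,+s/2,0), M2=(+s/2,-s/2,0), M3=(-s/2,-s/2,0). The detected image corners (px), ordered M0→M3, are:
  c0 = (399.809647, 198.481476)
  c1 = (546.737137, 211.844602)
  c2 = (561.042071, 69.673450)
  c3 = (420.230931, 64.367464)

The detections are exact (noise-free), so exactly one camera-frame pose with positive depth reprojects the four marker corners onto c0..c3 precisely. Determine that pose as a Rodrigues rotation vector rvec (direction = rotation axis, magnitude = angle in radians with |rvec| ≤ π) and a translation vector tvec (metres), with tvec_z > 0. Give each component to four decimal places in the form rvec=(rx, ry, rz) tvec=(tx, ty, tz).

rvec=(-0.2902, 0.2794, 0.1481) tvec=(0.2356, -0.1542, 1.0353)

Intrinsics K: fx=750.0, fy=805.8, cx=309.5, cy=254.3
Marker side s = 0.195 m; corners in marker frame (Z=0):
  M0 = (-0.0975, +0.0975, 0)
  M1 = (+0.0975, +0.0975, 0)
  M2 = (+0.0975, -0.0975, 0)
  M3 = (-0.0975, -0.0975, 0)
Detected image corners:
  c0 = (399.809647, 198.481476) px
  c1 = (546.737137, 211.844602) px
  c2 = (561.042071, 69.673450) px
  c3 = (420.230931, 64.367464) px
Planar DLT: solve 8×8 A·h = b for H (H[2,2]=1):
  H  [+601.46114 -210.95379 +480.18997]
  H  [+8.97447 +673.55223 +134.26591]
  H  [-0.28207 -0.25206 +1.00000]
B = K⁻¹H; ‖b₁‖=0.965898, ‖b₂‖=0.965898; λ = 2/(‖b₁‖+‖b₂‖) = 1.035306, sign → tz>0 ⇒ λ=+1.035306
r₁ = λ·B[:,0] = (+0.95077,+0.10369,-0.29203); r₂ = λ·B[:,1] = (-0.18351,+0.94775,-0.26096)
r₃ = r₁×r₂ = (+0.24971,+0.30170,+0.92012); SVD([r₁ r₂ r₃]) → R = UVᵀ:
  R  [+0.95077 -0.18351 +0.24971]
  R  [+0.10369 +0.94775 +0.30170]
  R  [-0.29203 -0.26096 +0.92012]
t = (+0.23562, -0.15422, +1.03531) m
tr R = 2.818639; θ = arccos((tr R − 1)/2) = 0.429151 rad = 24.589°
axis k = ((R−Rᵀ)₃₂, (R−Rᵀ)₁₃, (R−Rᵀ)₂₁) / (2 sinθ) = (-0.676114, +0.650973, +0.345116)
rvec = θ·k = (-0.290155, +0.279366, +0.148107)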